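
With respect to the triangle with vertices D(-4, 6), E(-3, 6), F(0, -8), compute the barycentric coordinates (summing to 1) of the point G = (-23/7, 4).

(5/7, 1/7, 1/7)

Signed area of the reference triangle: [DEF] = ½·((-4)·(6−(-8)) + (-3)·(-8−6) + 0·(6−6)) = ½·(-56 + 42 + 0) = -7.
[GEF] = ½·((-23/7)·(6−(-8)) + (-3)·(-8−4) + 0·(4−6)) = ½·(-46 + 36 + 0) = -5, so the D-coordinate is (-5)/(-7) = 5/7.
[DGF] = ½·((-4)·(4−(-8)) + (-23/7)·(-8−6) + 0·(6−4)) = ½·(-48 + 46 + 0) = -1, so the E-coordinate is 1/7.
[DEG] = ½·((-4)·(6−4) + (-3)·(4−6) + (-23/7)·(6−6)) = ½·(-8 + 6 + 0) = -1, so the F-coordinate is 1/7.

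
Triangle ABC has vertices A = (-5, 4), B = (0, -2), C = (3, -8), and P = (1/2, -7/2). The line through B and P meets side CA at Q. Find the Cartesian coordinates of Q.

(1, -5)

Barycentric coordinates of P with respect to ABC: (1/8, 1/2, 3/8).
On side CA the B-coordinate is zero; dropping P's B-weight 1/2 and renormalizing the remaining 3/8 : 1/8 gives weights 3/4, 1/4 on C, A.
Q = (3/4)·(3, -8) + (1/4)·(-5, 4) = (1, -5).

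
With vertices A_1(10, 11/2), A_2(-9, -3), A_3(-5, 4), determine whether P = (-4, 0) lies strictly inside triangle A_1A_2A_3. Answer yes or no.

yes

Barycentric coordinates of P: (23/99, 41/66, 29/198).
The three coordinates are positive, positive, positive; a point is interior exactly when all three are positive.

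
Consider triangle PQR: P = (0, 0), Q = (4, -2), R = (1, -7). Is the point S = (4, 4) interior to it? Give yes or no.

Barycentric coordinates of S: (9/13, 16/13, -12/13).
The three coordinates are positive, positive, negative; a point is interior exactly when all three are positive.

no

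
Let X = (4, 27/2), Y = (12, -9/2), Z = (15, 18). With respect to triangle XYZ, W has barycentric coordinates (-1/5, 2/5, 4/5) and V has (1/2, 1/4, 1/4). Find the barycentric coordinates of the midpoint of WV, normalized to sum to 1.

Since both coordinate triples sum to 1, the midpoint's barycentrics are the componentwise average.
(-1/5+1/2)/2 = 3/20; similarly 13/40 and 21/40.

(3/20, 13/40, 21/40)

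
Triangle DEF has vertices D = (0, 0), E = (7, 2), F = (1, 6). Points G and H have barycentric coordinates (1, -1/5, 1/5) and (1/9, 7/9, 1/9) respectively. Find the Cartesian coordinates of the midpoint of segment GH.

(98/45, 68/45)

Barycentric coordinates of the midpoint are the average: (5/9, 13/45, 7/45).
Converting: (5/9)·D + (13/45)·E + (7/45)·F = (98/45, 68/45).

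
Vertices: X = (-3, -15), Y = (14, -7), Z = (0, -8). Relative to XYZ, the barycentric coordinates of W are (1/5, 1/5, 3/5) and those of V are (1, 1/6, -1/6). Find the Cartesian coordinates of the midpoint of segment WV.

(23/30, -721/60)

Barycentric coordinates of the midpoint are the average: (3/5, 11/60, 13/60).
Converting: (3/5)·X + (11/60)·Y + (13/60)·Z = (23/30, -721/60).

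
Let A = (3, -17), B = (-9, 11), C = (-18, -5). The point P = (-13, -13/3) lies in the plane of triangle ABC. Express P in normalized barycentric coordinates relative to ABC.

Signed area of the reference triangle: [ABC] = ½·(3·(11−(-5)) + (-9)·(-5−(-17)) + (-18)·(-17−11)) = ½·(48 − 108 + 504) = 222.
[PBC] = ½·((-13)·(11−(-5)) + (-9)·(-5−(-13/3)) + (-18)·(-13/3−11)) = ½·(-208 + 6 + 276) = 37, so the A-coordinate is 37/222 = 1/6.
[APC] = ½·(3·(-13/3−(-5)) + (-13)·(-5−(-17)) + (-18)·(-17−(-13/3))) = ½·(2 − 156 + 228) = 37, so the B-coordinate is 1/6.
[ABP] = ½·(3·(11−(-13/3)) + (-9)·(-13/3−(-17)) + (-13)·(-17−11)) = ½·(46 − 114 + 364) = 148, so the C-coordinate is 2/3.

(1/6, 1/6, 2/3)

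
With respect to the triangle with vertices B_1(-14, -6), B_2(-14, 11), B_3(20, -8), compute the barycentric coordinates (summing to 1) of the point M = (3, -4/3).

(1/6, 1/3, 1/2)

Signed area of the reference triangle: [B_1B_2B_3] = ½·((-14)·(11−(-8)) + (-14)·(-8−(-6)) + 20·(-6−11)) = ½·(-266 + 28 − 340) = -289.
[MB_2B_3] = ½·(3·(11−(-8)) + (-14)·(-8−(-4/3)) + 20·(-4/3−11)) = ½·(57 + 280/3 − 740/3) = -289/6, so the B_1-coordinate is (-289/6)/(-289) = 1/6.
[B_1MB_3] = ½·((-14)·(-4/3−(-8)) + 3·(-8−(-6)) + 20·(-6−(-4/3))) = ½·(-280/3 − 6 − 280/3) = -289/3, so the B_2-coordinate is 1/3.
[B_1B_2M] = ½·((-14)·(11−(-4/3)) + (-14)·(-4/3−(-6)) + 3·(-6−11)) = ½·(-518/3 − 196/3 − 51) = -289/2, so the B_3-coordinate is 1/2.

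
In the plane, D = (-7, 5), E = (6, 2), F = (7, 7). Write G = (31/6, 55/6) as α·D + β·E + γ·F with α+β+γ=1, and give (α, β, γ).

(1/6, -1/2, 4/3)

Signed area of the reference triangle: [DEF] = ½·((-7)·(2−7) + 6·(7−5) + 7·(5−2)) = ½·(35 + 12 + 21) = 34.
[GEF] = ½·((31/6)·(2−7) + 6·(7−(55/6)) + 7·(55/6−2)) = ½·(-155/6 − 13 + 301/6) = 17/3, so the D-coordinate is (17/3)/34 = 1/6.
[DGF] = ½·((-7)·(55/6−7) + (31/6)·(7−5) + 7·(5−(55/6))) = ½·(-91/6 + 31/3 − 175/6) = -17, so the E-coordinate is -1/2.
[DEG] = ½·((-7)·(2−(55/6)) + 6·(55/6−5) + (31/6)·(5−2)) = ½·(301/6 + 25 + 31/2) = 136/3, so the F-coordinate is 4/3.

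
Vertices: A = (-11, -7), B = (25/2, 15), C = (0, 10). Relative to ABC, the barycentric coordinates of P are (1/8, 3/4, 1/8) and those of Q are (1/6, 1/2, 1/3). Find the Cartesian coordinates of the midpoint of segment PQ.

Barycentric coordinates of the midpoint are the average: (7/48, 5/8, 11/48).
Converting: (7/48)·A + (5/8)·B + (11/48)·C = (149/24, 511/48).

(149/24, 511/48)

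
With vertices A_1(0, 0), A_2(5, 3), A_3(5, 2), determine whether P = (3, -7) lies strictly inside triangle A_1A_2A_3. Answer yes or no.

Barycentric coordinates of P: (2/5, -41/5, 44/5).
The three coordinates are positive, negative, positive; a point is interior exactly when all three are positive.

no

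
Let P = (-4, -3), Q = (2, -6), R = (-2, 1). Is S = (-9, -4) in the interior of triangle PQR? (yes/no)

no

Barycentric coordinates of S: (23/10, -3/5, -7/10).
The three coordinates are positive, negative, negative; a point is interior exactly when all three are positive.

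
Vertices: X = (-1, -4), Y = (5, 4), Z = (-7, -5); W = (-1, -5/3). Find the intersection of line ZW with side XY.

Barycentric coordinates of W with respect to XYZ: (1/3, 1/3, 1/3).
On side XY the Z-coordinate is zero; dropping W's Z-weight 1/3 and renormalizing the remaining 1/3 : 1/3 gives weights 1/2, 1/2 on X, Y.
V = (1/2)·(-1, -4) + (1/2)·(5, 4) = (2, 0).

(2, 0)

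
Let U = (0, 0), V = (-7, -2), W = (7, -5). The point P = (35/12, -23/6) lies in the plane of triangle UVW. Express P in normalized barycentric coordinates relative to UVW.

(1/12, 1/4, 2/3)

Signed area of the reference triangle: [UVW] = ½·(0·(-2−(-5)) + (-7)·(-5−0) + 7·(0−(-2))) = ½·(0 + 35 + 14) = 49/2.
[PVW] = ½·((35/12)·(-2−(-5)) + (-7)·(-5−(-23/6)) + 7·(-23/6−(-2))) = ½·(35/4 + 49/6 − 77/6) = 49/24, so the U-coordinate is (49/24)/(49/2) = 1/12.
[UPW] = ½·(0·(-23/6−(-5)) + (35/12)·(-5−0) + 7·(0−(-23/6))) = ½·(0 − 175/12 + 161/6) = 49/8, so the V-coordinate is 1/4.
[UVP] = ½·(0·(-2−(-23/6)) + (-7)·(-23/6−0) + (35/12)·(0−(-2))) = ½·(0 + 161/6 + 35/6) = 49/3, so the W-coordinate is 2/3.
Check: 1/12 + 1/4 + 2/3 = 1.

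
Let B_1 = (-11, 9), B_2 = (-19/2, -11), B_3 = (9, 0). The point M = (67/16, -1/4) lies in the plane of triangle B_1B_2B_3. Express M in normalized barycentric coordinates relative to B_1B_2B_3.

Signed area of the reference triangle: [B_1B_2B_3] = ½·((-11)·(-11−0) + (-19/2)·(0−9) + 9·(9−(-11))) = ½·(121 + 171/2 + 180) = 773/4.
[MB_2B_3] = ½·((67/16)·(-11−0) + (-19/2)·(0−(-1/4)) + 9·(-1/4−(-11))) = ½·(-737/16 − 19/8 + 387/4) = 773/32, so the B_1-coordinate is (773/32)/(773/4) = 1/8.
[B_1MB_3] = ½·((-11)·(-1/4−0) + (67/16)·(0−9) + 9·(9−(-1/4))) = ½·(11/4 − 603/16 + 333/4) = 773/32, so the B_2-coordinate is 1/8.
[B_1B_2M] = ½·((-11)·(-11−(-1/4)) + (-19/2)·(-1/4−9) + (67/16)·(9−(-11))) = ½·(473/4 + 703/8 + 335/4) = 2319/16, so the B_3-coordinate is 3/4.
Check: 1/8 + 1/8 + 3/4 = 1.

(1/8, 1/8, 3/4)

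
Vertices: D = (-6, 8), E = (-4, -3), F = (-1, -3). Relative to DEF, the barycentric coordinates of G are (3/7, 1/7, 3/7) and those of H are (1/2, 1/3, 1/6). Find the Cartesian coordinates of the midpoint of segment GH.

Barycentric coordinates of the midpoint are the average: (13/28, 5/21, 25/84).
Converting: (13/28)·D + (5/21)·E + (25/84)·F = (-113/28, 59/28).

(-113/28, 59/28)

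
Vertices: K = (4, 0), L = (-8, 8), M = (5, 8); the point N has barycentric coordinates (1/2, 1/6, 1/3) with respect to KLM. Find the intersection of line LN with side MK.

Line LN meets MK where the L-coordinate vanishes; zeroing N's L-weight and renormalizing leaves M, K-weights 1/3 : 1/2 → (2/5, 3/5).
So J = (2/5)·M + (3/5)·K = (22/5, 16/5).

(22/5, 16/5)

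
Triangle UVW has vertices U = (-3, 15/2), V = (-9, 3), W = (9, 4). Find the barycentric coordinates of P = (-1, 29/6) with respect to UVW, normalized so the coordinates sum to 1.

(1/3, 1/3, 1/3)

Signed area of the reference triangle: [UVW] = ½·((-3)·(3−4) + (-9)·(4−(15/2)) + 9·(15/2−3)) = ½·(3 + 63/2 + 81/2) = 75/2.
[PVW] = ½·((-1)·(3−4) + (-9)·(4−(29/6)) + 9·(29/6−3)) = ½·(1 + 15/2 + 33/2) = 25/2, so the U-coordinate is (25/2)/(75/2) = 1/3.
[UPW] = ½·((-3)·(29/6−4) + (-1)·(4−(15/2)) + 9·(15/2−(29/6))) = ½·(-5/2 + 7/2 + 24) = 25/2, so the V-coordinate is 1/3.
[UVP] = ½·((-3)·(3−(29/6)) + (-9)·(29/6−(15/2)) + (-1)·(15/2−3)) = ½·(11/2 + 24 − 9/2) = 25/2, so the W-coordinate is 1/3.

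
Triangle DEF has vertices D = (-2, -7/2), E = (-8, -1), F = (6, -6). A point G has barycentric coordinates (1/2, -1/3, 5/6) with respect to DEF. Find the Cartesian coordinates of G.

(20/3, -77/12)

G = (1/2)·D + (-1/3)·E + (5/6)·F.
x-coordinate: (1/2)·(-2) + (-1/3)·(-8) + (5/6)·6 = 20/3.
y-coordinate: (1/2)·(-7/2) + (-1/3)·(-1) + (5/6)·(-6) = -77/12.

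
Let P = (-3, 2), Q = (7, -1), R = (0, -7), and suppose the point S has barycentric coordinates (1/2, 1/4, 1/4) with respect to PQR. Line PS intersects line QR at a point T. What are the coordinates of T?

Line PS meets QR where the P-coordinate vanishes; zeroing S's P-weight and renormalizing leaves Q, R-weights 1/4 : 1/4 → (1/2, 1/2).
So T = (1/2)·Q + (1/2)·R = (7/2, -4).

(7/2, -4)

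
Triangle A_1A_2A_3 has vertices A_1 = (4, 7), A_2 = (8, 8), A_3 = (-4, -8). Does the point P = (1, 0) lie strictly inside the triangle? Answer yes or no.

Barycentric coordinates of P: (4/13, 11/52, 25/52).
The three coordinates are positive, positive, positive; a point is interior exactly when all three are positive.

yes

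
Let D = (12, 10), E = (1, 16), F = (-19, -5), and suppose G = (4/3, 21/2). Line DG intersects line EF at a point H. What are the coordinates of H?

(-4, 43/4)

Barycentric coordinates of G with respect to DEF: (1/3, 1/2, 1/6).
On side EF the D-coordinate is zero; dropping G's D-weight 1/3 and renormalizing the remaining 1/2 : 1/6 gives weights 3/4, 1/4 on E, F.
H = (3/4)·(1, 16) + (1/4)·(-19, -5) = (-4, 43/4).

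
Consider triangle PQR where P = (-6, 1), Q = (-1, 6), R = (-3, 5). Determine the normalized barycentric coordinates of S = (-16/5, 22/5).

(1/5, 1/5, 3/5)

Signed area of the reference triangle: [PQR] = ½·((-6)·(6−5) + (-1)·(5−1) + (-3)·(1−6)) = ½·(-6 − 4 + 15) = 5/2.
[SQR] = ½·((-16/5)·(6−5) + (-1)·(5−(22/5)) + (-3)·(22/5−6)) = ½·(-16/5 − 3/5 + 24/5) = 1/2, so the P-coordinate is (1/2)/(5/2) = 1/5.
[PSR] = ½·((-6)·(22/5−5) + (-16/5)·(5−1) + (-3)·(1−(22/5))) = ½·(18/5 − 64/5 + 51/5) = 1/2, so the Q-coordinate is 1/5.
[PQS] = ½·((-6)·(6−(22/5)) + (-1)·(22/5−1) + (-16/5)·(1−6)) = ½·(-48/5 − 17/5 + 16) = 3/2, so the R-coordinate is 3/5.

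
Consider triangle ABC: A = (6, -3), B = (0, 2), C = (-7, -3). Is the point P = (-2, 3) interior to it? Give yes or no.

no

Barycentric coordinates of P: (-17/65, 6/5, 4/65).
The three coordinates are negative, positive, positive; a point is interior exactly when all three are positive.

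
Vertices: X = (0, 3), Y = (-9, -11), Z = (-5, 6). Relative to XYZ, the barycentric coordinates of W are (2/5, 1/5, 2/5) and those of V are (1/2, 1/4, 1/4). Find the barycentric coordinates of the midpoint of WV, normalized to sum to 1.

(9/20, 9/40, 13/40)

Since both coordinate triples sum to 1, the midpoint's barycentrics are the componentwise average.
(2/5+1/2)/2 = 9/20; similarly 9/40 and 13/40.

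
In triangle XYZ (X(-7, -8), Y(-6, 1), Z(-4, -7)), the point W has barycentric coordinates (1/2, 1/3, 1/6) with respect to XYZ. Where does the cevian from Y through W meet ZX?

Line YW meets ZX where the Y-coordinate vanishes; zeroing W's Y-weight and renormalizing leaves Z, X-weights 1/6 : 1/2 → (1/4, 3/4).
So V = (1/4)·Z + (3/4)·X = (-25/4, -31/4).

(-25/4, -31/4)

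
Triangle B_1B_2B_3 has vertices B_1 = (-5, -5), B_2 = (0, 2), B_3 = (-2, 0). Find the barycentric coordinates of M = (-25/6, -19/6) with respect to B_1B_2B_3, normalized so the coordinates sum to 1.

(1/2, -1/3, 5/6)

Signed area of the reference triangle: [B_1B_2B_3] = ½·((-5)·(2−0) + 0·(0−(-5)) + (-2)·(-5−2)) = ½·(-10 + 0 + 14) = 2.
[MB_2B_3] = ½·((-25/6)·(2−0) + 0·(0−(-19/6)) + (-2)·(-19/6−2)) = ½·(-25/3 + 0 + 31/3) = 1, so the B_1-coordinate is 1/2 = 1/2.
[B_1MB_3] = ½·((-5)·(-19/6−0) + (-25/6)·(0−(-5)) + (-2)·(-5−(-19/6))) = ½·(95/6 − 125/6 + 11/3) = -2/3, so the B_2-coordinate is -1/3.
[B_1B_2M] = ½·((-5)·(2−(-19/6)) + 0·(-19/6−(-5)) + (-25/6)·(-5−2)) = ½·(-155/6 + 0 + 175/6) = 5/3, so the B_3-coordinate is 5/6.
Check: 1/2 − 1/3 + 5/6 = 1.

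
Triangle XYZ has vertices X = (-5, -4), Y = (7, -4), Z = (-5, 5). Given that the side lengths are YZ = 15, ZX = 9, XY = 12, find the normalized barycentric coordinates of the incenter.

The incenter has barycentric coordinates proportional to the opposite side lengths: (15 : 9 : 12).
Normalizing by 15+9+12 = 36 gives (5/12, 1/4, 1/3).

(5/12, 1/4, 1/3)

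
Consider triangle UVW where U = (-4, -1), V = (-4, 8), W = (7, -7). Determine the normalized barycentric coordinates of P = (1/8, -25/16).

Signed area of the reference triangle: [UVW] = ½·((-4)·(8−(-7)) + (-4)·(-7−(-1)) + 7·(-1−8)) = ½·(-60 + 24 − 63) = -99/2.
[PVW] = ½·((1/8)·(8−(-7)) + (-4)·(-7−(-25/16)) + 7·(-25/16−8)) = ½·(15/8 + 87/4 − 1071/16) = -693/32, so the U-coordinate is (-693/32)/(-99/2) = 7/16.
[UPW] = ½·((-4)·(-25/16−(-7)) + (1/8)·(-7−(-1)) + 7·(-1−(-25/16))) = ½·(-87/4 − 3/4 + 63/16) = -297/32, so the V-coordinate is 3/16.
[UVP] = ½·((-4)·(8−(-25/16)) + (-4)·(-25/16−(-1)) + (1/8)·(-1−8)) = ½·(-153/4 + 9/4 − 9/8) = -297/16, so the W-coordinate is 3/8.
Check: 7/16 + 3/16 + 3/8 = 1.

(7/16, 3/16, 3/8)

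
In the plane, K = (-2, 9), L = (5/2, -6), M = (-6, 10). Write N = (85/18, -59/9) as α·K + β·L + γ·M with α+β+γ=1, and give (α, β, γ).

Signed area of the reference triangle: [KLM] = ½·((-2)·(-6−10) + (5/2)·(10−9) + (-6)·(9−(-6))) = ½·(32 + 5/2 − 90) = -111/4.
[NLM] = ½·((85/18)·(-6−10) + (5/2)·(10−(-59/9)) + (-6)·(-59/9−(-6))) = ½·(-680/9 + 745/18 + 10/3) = -185/12, so the K-coordinate is (-185/12)/(-111/4) = 5/9.
[KNM] = ½·((-2)·(-59/9−10) + (85/18)·(10−9) + (-6)·(9−(-59/9))) = ½·(298/9 + 85/18 − 280/3) = -111/4, so the L-coordinate is 1.
[KLN] = ½·((-2)·(-6−(-59/9)) + (5/2)·(-59/9−9) + (85/18)·(9−(-6))) = ½·(-10/9 − 350/9 + 425/6) = 185/12, so the M-coordinate is -5/9.

(5/9, 1, -5/9)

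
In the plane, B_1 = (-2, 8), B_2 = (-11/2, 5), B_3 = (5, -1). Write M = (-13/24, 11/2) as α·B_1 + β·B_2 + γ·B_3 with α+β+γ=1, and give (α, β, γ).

(2/3, 1/12, 1/4)

Signed area of the reference triangle: [B_1B_2B_3] = ½·((-2)·(5−(-1)) + (-11/2)·(-1−8) + 5·(8−5)) = ½·(-12 + 99/2 + 15) = 105/4.
[MB_2B_3] = ½·((-13/24)·(5−(-1)) + (-11/2)·(-1−(11/2)) + 5·(11/2−5)) = ½·(-13/4 + 143/4 + 5/2) = 35/2, so the B_1-coordinate is (35/2)/(105/4) = 2/3.
[B_1MB_3] = ½·((-2)·(11/2−(-1)) + (-13/24)·(-1−8) + 5·(8−(11/2))) = ½·(-13 + 39/8 + 25/2) = 35/16, so the B_2-coordinate is 1/12.
[B_1B_2M] = ½·((-2)·(5−(11/2)) + (-11/2)·(11/2−8) + (-13/24)·(8−5)) = ½·(1 + 55/4 − 13/8) = 105/16, so the B_3-coordinate is 1/4.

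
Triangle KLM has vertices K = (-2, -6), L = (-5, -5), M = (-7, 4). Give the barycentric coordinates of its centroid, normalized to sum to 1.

The centroid is the average of the vertices, so each weight is 1/3.

(1/3, 1/3, 1/3)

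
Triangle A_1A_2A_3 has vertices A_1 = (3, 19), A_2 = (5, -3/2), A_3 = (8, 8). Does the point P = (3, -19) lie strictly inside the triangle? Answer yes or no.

Barycentric coordinates of P: (-67/161, 380/161, -152/161).
The three coordinates are negative, positive, negative; a point is interior exactly when all three are positive.

no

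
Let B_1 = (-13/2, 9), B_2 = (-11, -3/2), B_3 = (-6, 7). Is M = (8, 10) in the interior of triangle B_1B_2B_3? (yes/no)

no

Barycentric coordinates of M: (-416/57, -118/57, 197/19).
The three coordinates are negative, negative, positive; a point is interior exactly when all three are positive.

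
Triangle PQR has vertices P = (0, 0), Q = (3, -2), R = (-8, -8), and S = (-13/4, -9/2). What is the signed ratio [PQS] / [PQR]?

[PQR] = ½·(0·(-2−(-8)) + 3·(-8−0) + (-8)·(0−(-2))) = ½·(0 − 24 − 16) = -20.
[PQS] = ½·(0·(-2−(-9/2)) + 3·(-9/2−0) + (-13/4)·(0−(-2))) = ½·(0 − 27/2 − 13/2) = -10, so the ratio is (-10)/(-20) = 1/2.

1/2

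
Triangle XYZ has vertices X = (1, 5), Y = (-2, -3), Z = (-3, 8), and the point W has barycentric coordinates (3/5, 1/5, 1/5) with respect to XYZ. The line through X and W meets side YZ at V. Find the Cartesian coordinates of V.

(-5/2, 5/2)

Line XW meets YZ where the X-coordinate vanishes; zeroing W's X-weight and renormalizing leaves Y, Z-weights 1/5 : 1/5 → (1/2, 1/2).
So V = (1/2)·Y + (1/2)·Z = (-5/2, 5/2).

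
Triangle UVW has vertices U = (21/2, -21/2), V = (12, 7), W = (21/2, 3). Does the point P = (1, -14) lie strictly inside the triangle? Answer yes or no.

Barycentric coordinates of P: (-50/81, -19/3, 644/81).
The three coordinates are negative, negative, positive; a point is interior exactly when all three are positive.

no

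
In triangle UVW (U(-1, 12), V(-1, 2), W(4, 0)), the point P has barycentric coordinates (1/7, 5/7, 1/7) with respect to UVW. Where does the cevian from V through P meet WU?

Line VP meets WU where the V-coordinate vanishes; zeroing P's V-weight and renormalizing leaves W, U-weights 1/7 : 1/7 → (1/2, 1/2).
So Q = (1/2)·W + (1/2)·U = (3/2, 6).

(3/2, 6)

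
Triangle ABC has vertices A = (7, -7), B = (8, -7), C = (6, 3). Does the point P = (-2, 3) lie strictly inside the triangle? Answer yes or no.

Barycentric coordinates of P: (8, -8, 1).
The three coordinates are positive, negative, positive; a point is interior exactly when all three are positive.

no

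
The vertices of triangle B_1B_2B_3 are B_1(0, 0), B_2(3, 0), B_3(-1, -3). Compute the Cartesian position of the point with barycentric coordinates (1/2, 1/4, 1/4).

(1/2, -3/4)

M = (1/2)·B_1 + (1/4)·B_2 + (1/4)·B_3.
x-coordinate: (1/2)·0 + (1/4)·3 + (1/4)·(-1) = 1/2.
y-coordinate: (1/2)·0 + (1/4)·0 + (1/4)·(-3) = -3/4.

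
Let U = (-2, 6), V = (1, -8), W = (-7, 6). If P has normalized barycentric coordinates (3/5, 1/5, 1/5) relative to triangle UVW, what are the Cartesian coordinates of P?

P = (3/5)·U + (1/5)·V + (1/5)·W.
x-coordinate: (3/5)·(-2) + (1/5)·1 + (1/5)·(-7) = -12/5.
y-coordinate: (3/5)·6 + (1/5)·(-8) + (1/5)·6 = 16/5.

(-12/5, 16/5)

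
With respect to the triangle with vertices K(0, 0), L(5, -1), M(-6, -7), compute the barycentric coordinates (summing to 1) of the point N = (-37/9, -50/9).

Signed area of the reference triangle: [KLM] = ½·(0·(-1−(-7)) + 5·(-7−0) + (-6)·(0−(-1))) = ½·(0 − 35 − 6) = -41/2.
[NLM] = ½·((-37/9)·(-1−(-7)) + 5·(-7−(-50/9)) + (-6)·(-50/9−(-1))) = ½·(-74/3 − 65/9 + 82/3) = -41/18, so the K-coordinate is (-41/18)/(-41/2) = 1/9.
[KNM] = ½·(0·(-50/9−(-7)) + (-37/9)·(-7−0) + (-6)·(0−(-50/9))) = ½·(0 + 259/9 − 100/3) = -41/18, so the L-coordinate is 1/9.
[KLN] = ½·(0·(-1−(-50/9)) + 5·(-50/9−0) + (-37/9)·(0−(-1))) = ½·(0 − 250/9 − 37/9) = -287/18, so the M-coordinate is 7/9.

(1/9, 1/9, 7/9)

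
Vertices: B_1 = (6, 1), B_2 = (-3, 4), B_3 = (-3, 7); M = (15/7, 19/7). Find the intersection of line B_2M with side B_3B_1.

(21/5, 11/5)

Barycentric coordinates of M with respect to B_1B_2B_3: (4/7, 2/7, 1/7).
On side B_3B_1 the B_2-coordinate is zero; dropping M's B_2-weight 2/7 and renormalizing the remaining 1/7 : 4/7 gives weights 1/5, 4/5 on B_3, B_1.
N = (1/5)·(-3, 7) + (4/5)·(6, 1) = (21/5, 11/5).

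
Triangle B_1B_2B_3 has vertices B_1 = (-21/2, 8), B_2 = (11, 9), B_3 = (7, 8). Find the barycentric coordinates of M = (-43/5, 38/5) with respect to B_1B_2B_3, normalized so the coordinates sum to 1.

(4/5, -2/5, 3/5)

Signed area of the reference triangle: [B_1B_2B_3] = ½·((-21/2)·(9−8) + 11·(8−8) + 7·(8−9)) = ½·(-21/2 + 0 − 7) = -35/4.
[MB_2B_3] = ½·((-43/5)·(9−8) + 11·(8−(38/5)) + 7·(38/5−9)) = ½·(-43/5 + 22/5 − 49/5) = -7, so the B_1-coordinate is (-7)/(-35/4) = 4/5.
[B_1MB_3] = ½·((-21/2)·(38/5−8) + (-43/5)·(8−8) + 7·(8−(38/5))) = ½·(21/5 + 0 + 14/5) = 7/2, so the B_2-coordinate is -2/5.
[B_1B_2M] = ½·((-21/2)·(9−(38/5)) + 11·(38/5−8) + (-43/5)·(8−9)) = ½·(-147/10 − 22/5 + 43/5) = -21/4, so the B_3-coordinate is 3/5.
Check: 4/5 − 2/5 + 3/5 = 1.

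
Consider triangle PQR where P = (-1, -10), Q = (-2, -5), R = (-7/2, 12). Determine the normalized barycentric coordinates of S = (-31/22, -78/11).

Signed area of the reference triangle: [PQR] = ½·((-1)·(-5−12) + (-2)·(12−(-10)) + (-7/2)·(-10−(-5))) = ½·(17 − 44 + 35/2) = -19/4.
[SQR] = ½·((-31/22)·(-5−12) + (-2)·(12−(-78/11)) + (-7/2)·(-78/11−(-5))) = ½·(527/22 − 420/11 + 161/22) = -38/11, so the P-coordinate is (-38/11)/(-19/4) = 8/11.
[PSR] = ½·((-1)·(-78/11−12) + (-31/22)·(12−(-10)) + (-7/2)·(-10−(-78/11))) = ½·(210/11 − 31 + 112/11) = -19/22, so the Q-coordinate is 2/11.
[PQS] = ½·((-1)·(-5−(-78/11)) + (-2)·(-78/11−(-10)) + (-31/22)·(-10−(-5))) = ½·(-23/11 − 64/11 + 155/22) = -19/44, so the R-coordinate is 1/11.
Check: 8/11 + 2/11 + 1/11 = 1.

(8/11, 2/11, 1/11)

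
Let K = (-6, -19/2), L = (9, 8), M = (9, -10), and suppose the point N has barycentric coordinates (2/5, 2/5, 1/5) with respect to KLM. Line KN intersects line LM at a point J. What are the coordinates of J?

(9, 2)

Line KN meets LM where the K-coordinate vanishes; zeroing N's K-weight and renormalizing leaves L, M-weights 2/5 : 1/5 → (2/3, 1/3).
So J = (2/3)·L + (1/3)·M = (9, 2).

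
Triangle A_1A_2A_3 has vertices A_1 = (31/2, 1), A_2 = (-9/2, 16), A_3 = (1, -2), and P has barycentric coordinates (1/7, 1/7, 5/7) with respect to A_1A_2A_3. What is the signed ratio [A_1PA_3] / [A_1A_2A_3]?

The signed ratio [A_1PA_3]/[A_1A_2A_3] equals the barycentric coordinate of P at vertex A_2, which is 1/7.

1/7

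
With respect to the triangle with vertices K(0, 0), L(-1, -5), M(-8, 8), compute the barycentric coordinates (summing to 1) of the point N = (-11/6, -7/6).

(1/3, 1/2, 1/6)

Signed area of the reference triangle: [KLM] = ½·(0·(-5−8) + (-1)·(8−0) + (-8)·(0−(-5))) = ½·(0 − 8 − 40) = -24.
[NLM] = ½·((-11/6)·(-5−8) + (-1)·(8−(-7/6)) + (-8)·(-7/6−(-5))) = ½·(143/6 − 55/6 − 92/3) = -8, so the K-coordinate is (-8)/(-24) = 1/3.
[KNM] = ½·(0·(-7/6−8) + (-11/6)·(8−0) + (-8)·(0−(-7/6))) = ½·(0 − 44/3 − 28/3) = -12, so the L-coordinate is 1/2.
[KLN] = ½·(0·(-5−(-7/6)) + (-1)·(-7/6−0) + (-11/6)·(0−(-5))) = ½·(0 + 7/6 − 55/6) = -4, so the M-coordinate is 1/6.
Check: 1/3 + 1/2 + 1/6 = 1.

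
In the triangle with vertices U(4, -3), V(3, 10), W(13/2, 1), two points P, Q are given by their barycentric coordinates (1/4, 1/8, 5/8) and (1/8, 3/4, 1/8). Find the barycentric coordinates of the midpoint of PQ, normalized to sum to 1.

(3/16, 7/16, 3/8)

Since both coordinate triples sum to 1, the midpoint's barycentrics are the componentwise average.
(1/4+1/8)/2 = 3/16; similarly 7/16 and 3/8.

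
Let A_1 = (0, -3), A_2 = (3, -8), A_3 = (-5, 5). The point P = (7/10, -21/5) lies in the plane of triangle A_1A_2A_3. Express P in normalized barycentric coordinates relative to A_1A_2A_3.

Signed area of the reference triangle: [A_1A_2A_3] = ½·(0·(-8−5) + 3·(5−(-3)) + (-5)·(-3−(-8))) = ½·(0 + 24 − 25) = -1/2.
[PA_2A_3] = ½·((7/10)·(-8−5) + 3·(5−(-21/5)) + (-5)·(-21/5−(-8))) = ½·(-91/10 + 138/5 − 19) = -1/4, so the A_1-coordinate is (-1/4)/(-1/2) = 1/2.
[A_1PA_3] = ½·(0·(-21/5−5) + (7/10)·(5−(-3)) + (-5)·(-3−(-21/5))) = ½·(0 + 28/5 − 6) = -1/5, so the A_2-coordinate is 2/5.
[A_1A_2P] = ½·(0·(-8−(-21/5)) + 3·(-21/5−(-3)) + (7/10)·(-3−(-8))) = ½·(0 − 18/5 + 7/2) = -1/20, so the A_3-coordinate is 1/10.
Check: 1/2 + 2/5 + 1/10 = 1.

(1/2, 2/5, 1/10)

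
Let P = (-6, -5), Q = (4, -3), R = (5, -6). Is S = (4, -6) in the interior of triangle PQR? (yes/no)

Barycentric coordinates of S: (3/32, -1/32, 15/16).
The three coordinates are positive, negative, positive; a point is interior exactly when all three are positive.

no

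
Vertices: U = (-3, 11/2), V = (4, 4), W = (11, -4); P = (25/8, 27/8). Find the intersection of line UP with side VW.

Barycentric coordinates of P with respect to UVW: (1/4, 5/8, 1/8).
On side VW the U-coordinate is zero; dropping P's U-weight 1/4 and renormalizing the remaining 5/8 : 1/8 gives weights 5/6, 1/6 on V, W.
Q = (5/6)·(4, 4) + (1/6)·(11, -4) = (31/6, 8/3).

(31/6, 8/3)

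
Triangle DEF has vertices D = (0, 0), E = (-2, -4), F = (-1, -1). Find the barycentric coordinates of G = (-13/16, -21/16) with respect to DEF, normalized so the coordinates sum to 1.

Signed area of the reference triangle: [DEF] = ½·(0·(-4−(-1)) + (-2)·(-1−0) + (-1)·(0−(-4))) = ½·(0 + 2 − 4) = -1.
[GEF] = ½·((-13/16)·(-4−(-1)) + (-2)·(-1−(-21/16)) + (-1)·(-21/16−(-4))) = ½·(39/16 − 5/8 − 43/16) = -7/16, so the D-coordinate is (-7/16)/(-1) = 7/16.
[DGF] = ½·(0·(-21/16−(-1)) + (-13/16)·(-1−0) + (-1)·(0−(-21/16))) = ½·(0 + 13/16 − 21/16) = -1/4, so the E-coordinate is 1/4.
[DEG] = ½·(0·(-4−(-21/16)) + (-2)·(-21/16−0) + (-13/16)·(0−(-4))) = ½·(0 + 21/8 − 13/4) = -5/16, so the F-coordinate is 5/16.

(7/16, 1/4, 5/16)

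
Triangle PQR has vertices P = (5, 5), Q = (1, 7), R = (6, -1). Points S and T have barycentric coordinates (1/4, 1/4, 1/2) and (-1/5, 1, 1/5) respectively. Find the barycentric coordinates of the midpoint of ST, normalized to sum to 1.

Since both coordinate triples sum to 1, the midpoint's barycentrics are the componentwise average.
(1/4+-1/5)/2 = 1/40; similarly 5/8 and 7/20.

(1/40, 5/8, 7/20)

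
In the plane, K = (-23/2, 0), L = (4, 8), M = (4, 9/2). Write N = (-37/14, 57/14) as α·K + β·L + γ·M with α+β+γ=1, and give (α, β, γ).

Signed area of the reference triangle: [KLM] = ½·((-23/2)·(8−(9/2)) + 4·(9/2−0) + 4·(0−8)) = ½·(-161/4 + 18 − 32) = -217/8.
[NLM] = ½·((-37/14)·(8−(9/2)) + 4·(9/2−(57/14)) + 4·(57/14−8)) = ½·(-37/4 + 12/7 − 110/7) = -93/8, so the K-coordinate is (-93/8)/(-217/8) = 3/7.
[KNM] = ½·((-23/2)·(57/14−(9/2)) + (-37/14)·(9/2−0) + 4·(0−(57/14))) = ½·(69/14 − 333/28 − 114/7) = -93/8, so the L-coordinate is 3/7.
[KLN] = ½·((-23/2)·(8−(57/14)) + 4·(57/14−0) + (-37/14)·(0−8)) = ½·(-1265/28 + 114/7 + 148/7) = -31/8, so the M-coordinate is 1/7.

(3/7, 3/7, 1/7)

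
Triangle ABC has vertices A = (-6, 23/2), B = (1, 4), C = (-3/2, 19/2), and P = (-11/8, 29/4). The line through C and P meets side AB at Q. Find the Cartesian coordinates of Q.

Barycentric coordinates of P with respect to ABC: (1/4, 1/2, 1/4).
On side AB the C-coordinate is zero; dropping P's C-weight 1/4 and renormalizing the remaining 1/4 : 1/2 gives weights 1/3, 2/3 on A, B.
Q = (1/3)·(-6, 23/2) + (2/3)·(1, 4) = (-4/3, 13/2).

(-4/3, 13/2)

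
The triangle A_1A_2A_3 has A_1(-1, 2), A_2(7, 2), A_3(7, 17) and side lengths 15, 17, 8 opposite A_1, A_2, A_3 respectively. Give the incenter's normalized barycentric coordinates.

The incenter has barycentric coordinates proportional to the opposite side lengths: (15 : 17 : 8).
Normalizing by 15+17+8 = 40 gives (3/8, 17/40, 1/5).

(3/8, 17/40, 1/5)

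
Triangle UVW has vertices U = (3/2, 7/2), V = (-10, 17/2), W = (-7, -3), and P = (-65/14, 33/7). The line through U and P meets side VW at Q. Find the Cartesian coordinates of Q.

Barycentric coordinates of P with respect to UVW: (3/7, 3/7, 1/7).
On side VW the U-coordinate is zero; dropping P's U-weight 3/7 and renormalizing the remaining 3/7 : 1/7 gives weights 3/4, 1/4 on V, W.
Q = (3/4)·(-10, 17/2) + (1/4)·(-7, -3) = (-37/4, 45/8).

(-37/4, 45/8)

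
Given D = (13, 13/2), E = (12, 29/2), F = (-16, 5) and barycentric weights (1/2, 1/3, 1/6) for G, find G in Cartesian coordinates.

G = (1/2)·D + (1/3)·E + (1/6)·F.
x-coordinate: (1/2)·13 + (1/3)·12 + (1/6)·(-16) = 47/6.
y-coordinate: (1/2)·(13/2) + (1/3)·(29/2) + (1/6)·5 = 107/12.

(47/6, 107/12)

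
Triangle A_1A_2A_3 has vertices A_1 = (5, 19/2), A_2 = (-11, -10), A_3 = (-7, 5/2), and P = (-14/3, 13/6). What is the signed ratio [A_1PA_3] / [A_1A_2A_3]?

1/6

[A_1A_2A_3] = ½·(5·(-10−(5/2)) + (-11)·(5/2−(19/2)) + (-7)·(19/2−(-10))) = ½·(-125/2 + 77 − 273/2) = -61.
[A_1PA_3] = ½·(5·(13/6−(5/2)) + (-14/3)·(5/2−(19/2)) + (-7)·(19/2−(13/6))) = ½·(-5/3 + 98/3 − 154/3) = -61/6, so the ratio is (-61/6)/(-61) = 1/6.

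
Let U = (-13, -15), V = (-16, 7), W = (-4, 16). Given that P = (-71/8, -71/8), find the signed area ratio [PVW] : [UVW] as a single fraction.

7/8

[UVW] = ½·((-13)·(7−16) + (-16)·(16−(-15)) + (-4)·(-15−7)) = ½·(117 − 496 + 88) = -291/2.
[PVW] = ½·((-71/8)·(7−16) + (-16)·(16−(-71/8)) + (-4)·(-71/8−7)) = ½·(639/8 − 398 + 127/2) = -2037/16, so the ratio is (-2037/16)/(-291/2) = 7/8.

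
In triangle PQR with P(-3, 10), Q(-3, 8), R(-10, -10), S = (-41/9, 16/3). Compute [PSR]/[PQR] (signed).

1/9

[PQR] = ½·((-3)·(8−(-10)) + (-3)·(-10−10) + (-10)·(10−8)) = ½·(-54 + 60 − 20) = -7.
[PSR] = ½·((-3)·(16/3−(-10)) + (-41/9)·(-10−10) + (-10)·(10−(16/3))) = ½·(-46 + 820/9 − 140/3) = -7/9, so the ratio is (-7/9)/(-7) = 1/9.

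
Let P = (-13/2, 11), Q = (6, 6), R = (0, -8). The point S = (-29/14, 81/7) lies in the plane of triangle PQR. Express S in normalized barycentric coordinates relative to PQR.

(5/7, 3/7, -1/7)

Signed area of the reference triangle: [PQR] = ½·((-13/2)·(6−(-8)) + 6·(-8−11) + 0·(11−6)) = ½·(-91 − 114 + 0) = -205/2.
[SQR] = ½·((-29/14)·(6−(-8)) + 6·(-8−(81/7)) + 0·(81/7−6)) = ½·(-29 − 822/7 + 0) = -1025/14, so the P-coordinate is (-1025/14)/(-205/2) = 5/7.
[PSR] = ½·((-13/2)·(81/7−(-8)) + (-29/14)·(-8−11) + 0·(11−(81/7))) = ½·(-1781/14 + 551/14 + 0) = -615/14, so the Q-coordinate is 3/7.
[PQS] = ½·((-13/2)·(6−(81/7)) + 6·(81/7−11) + (-29/14)·(11−6)) = ½·(507/14 + 24/7 − 145/14) = 205/14, so the R-coordinate is -1/7.
Check: 5/7 + 3/7 − 1/7 = 1.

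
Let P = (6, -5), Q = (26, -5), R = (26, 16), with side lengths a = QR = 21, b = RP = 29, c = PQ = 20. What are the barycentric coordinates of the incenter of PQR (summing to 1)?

The incenter has barycentric coordinates proportional to the opposite side lengths: (21 : 29 : 20).
Normalizing by 21+29+20 = 70 gives (3/10, 29/70, 2/7).

(3/10, 29/70, 2/7)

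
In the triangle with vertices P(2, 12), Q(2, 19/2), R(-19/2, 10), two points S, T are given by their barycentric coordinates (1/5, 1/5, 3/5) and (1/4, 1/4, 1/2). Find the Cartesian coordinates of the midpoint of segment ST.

Barycentric coordinates of the midpoint are the average: (9/40, 9/40, 11/20).
Converting: (9/40)·P + (9/40)·Q + (11/20)·R = (-173/40, 827/80).

(-173/40, 827/80)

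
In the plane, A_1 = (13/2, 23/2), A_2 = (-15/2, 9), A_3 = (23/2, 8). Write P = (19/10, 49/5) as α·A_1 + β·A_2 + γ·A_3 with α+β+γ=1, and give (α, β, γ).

Signed area of the reference triangle: [A_1A_2A_3] = ½·((13/2)·(9−8) + (-15/2)·(8−(23/2)) + (23/2)·(23/2−9)) = ½·(13/2 + 105/4 + 115/4) = 123/4.
[PA_2A_3] = ½·((19/10)·(9−8) + (-15/2)·(8−(49/5)) + (23/2)·(49/5−9)) = ½·(19/10 + 27/2 + 46/5) = 123/10, so the A_1-coordinate is (123/10)/(123/4) = 2/5.
[A_1PA_3] = ½·((13/2)·(49/5−8) + (19/10)·(8−(23/2)) + (23/2)·(23/2−(49/5))) = ½·(117/10 − 133/20 + 391/20) = 123/10, so the A_2-coordinate is 2/5.
[A_1A_2P] = ½·((13/2)·(9−(49/5)) + (-15/2)·(49/5−(23/2)) + (19/10)·(23/2−9)) = ½·(-26/5 + 51/4 + 19/4) = 123/20, so the A_3-coordinate is 1/5.

(2/5, 2/5, 1/5)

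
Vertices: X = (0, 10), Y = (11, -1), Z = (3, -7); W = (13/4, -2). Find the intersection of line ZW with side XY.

Barycentric coordinates of W with respect to XYZ: (1/4, 1/8, 5/8).
On side XY the Z-coordinate is zero; dropping W's Z-weight 5/8 and renormalizing the remaining 1/4 : 1/8 gives weights 2/3, 1/3 on X, Y.
V = (2/3)·(0, 10) + (1/3)·(11, -1) = (11/3, 19/3).

(11/3, 19/3)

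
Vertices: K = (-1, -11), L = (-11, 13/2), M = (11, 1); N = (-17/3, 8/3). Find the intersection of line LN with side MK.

(5, -5)

Barycentric coordinates of N with respect to KLM: (1/6, 2/3, 1/6).
On side MK the L-coordinate is zero; dropping N's L-weight 2/3 and renormalizing the remaining 1/6 : 1/6 gives weights 1/2, 1/2 on M, K.
J = (1/2)·(11, 1) + (1/2)·(-1, -11) = (5, -5).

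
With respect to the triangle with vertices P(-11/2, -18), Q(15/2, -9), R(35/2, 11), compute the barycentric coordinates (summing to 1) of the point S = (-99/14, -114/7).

(9/7, -1/2, 3/14)

Signed area of the reference triangle: [PQR] = ½·((-11/2)·(-9−11) + (15/2)·(11−(-18)) + (35/2)·(-18−(-9))) = ½·(110 + 435/2 − 315/2) = 85.
[SQR] = ½·((-99/14)·(-9−11) + (15/2)·(11−(-114/7)) + (35/2)·(-114/7−(-9))) = ½·(990/7 + 2865/14 − 255/2) = 765/7, so the P-coordinate is (765/7)/85 = 9/7.
[PSR] = ½·((-11/2)·(-114/7−11) + (-99/14)·(11−(-18)) + (35/2)·(-18−(-114/7))) = ½·(2101/14 − 2871/14 − 30) = -85/2, so the Q-coordinate is -1/2.
[PQS] = ½·((-11/2)·(-9−(-114/7)) + (15/2)·(-114/7−(-18)) + (-99/14)·(-18−(-9))) = ½·(-561/14 + 90/7 + 891/14) = 255/14, so the R-coordinate is 3/14.
Check: 9/7 − 1/2 + 3/14 = 1.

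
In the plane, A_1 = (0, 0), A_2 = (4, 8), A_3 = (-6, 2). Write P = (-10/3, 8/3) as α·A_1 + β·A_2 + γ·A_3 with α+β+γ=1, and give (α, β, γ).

Signed area of the reference triangle: [A_1A_2A_3] = ½·(0·(8−2) + 4·(2−0) + (-6)·(0−8)) = ½·(0 + 8 + 48) = 28.
[PA_2A_3] = ½·((-10/3)·(8−2) + 4·(2−(8/3)) + (-6)·(8/3−8)) = ½·(-20 − 8/3 + 32) = 14/3, so the A_1-coordinate is (14/3)/28 = 1/6.
[A_1PA_3] = ½·(0·(8/3−2) + (-10/3)·(2−0) + (-6)·(0−(8/3))) = ½·(0 − 20/3 + 16) = 14/3, so the A_2-coordinate is 1/6.
[A_1A_2P] = ½·(0·(8−(8/3)) + 4·(8/3−0) + (-10/3)·(0−8)) = ½·(0 + 32/3 + 80/3) = 56/3, so the A_3-coordinate is 2/3.

(1/6, 1/6, 2/3)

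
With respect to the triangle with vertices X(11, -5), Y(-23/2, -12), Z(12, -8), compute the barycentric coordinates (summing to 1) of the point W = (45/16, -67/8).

(3/8, 3/8, 1/4)

Signed area of the reference triangle: [XYZ] = ½·(11·(-12−(-8)) + (-23/2)·(-8−(-5)) + 12·(-5−(-12))) = ½·(-44 + 69/2 + 84) = 149/4.
[WYZ] = ½·((45/16)·(-12−(-8)) + (-23/2)·(-8−(-67/8)) + 12·(-67/8−(-12))) = ½·(-45/4 − 69/16 + 87/2) = 447/32, so the X-coordinate is (447/32)/(149/4) = 3/8.
[XWZ] = ½·(11·(-67/8−(-8)) + (45/16)·(-8−(-5)) + 12·(-5−(-67/8))) = ½·(-33/8 − 135/16 + 81/2) = 447/32, so the Y-coordinate is 3/8.
[XYW] = ½·(11·(-12−(-67/8)) + (-23/2)·(-67/8−(-5)) + (45/16)·(-5−(-12))) = ½·(-319/8 + 621/16 + 315/16) = 149/16, so the Z-coordinate is 1/4.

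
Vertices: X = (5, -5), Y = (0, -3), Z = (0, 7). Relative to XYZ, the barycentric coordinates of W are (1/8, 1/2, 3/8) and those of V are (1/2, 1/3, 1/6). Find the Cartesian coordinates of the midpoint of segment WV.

(25/16, -11/12)

Barycentric coordinates of the midpoint are the average: (5/16, 5/12, 13/48).
Converting: (5/16)·X + (5/12)·Y + (13/48)·Z = (25/16, -11/12).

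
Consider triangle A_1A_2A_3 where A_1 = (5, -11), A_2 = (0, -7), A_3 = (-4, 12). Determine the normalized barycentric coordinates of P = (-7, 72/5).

(-3/5, 3/5, 1)

Signed area of the reference triangle: [A_1A_2A_3] = ½·(5·(-7−12) + 0·(12−(-11)) + (-4)·(-11−(-7))) = ½·(-95 + 0 + 16) = -79/2.
[PA_2A_3] = ½·((-7)·(-7−12) + 0·(12−(72/5)) + (-4)·(72/5−(-7))) = ½·(133 + 0 − 428/5) = 237/10, so the A_1-coordinate is (237/10)/(-79/2) = -3/5.
[A_1PA_3] = ½·(5·(72/5−12) + (-7)·(12−(-11)) + (-4)·(-11−(72/5))) = ½·(12 − 161 + 508/5) = -237/10, so the A_2-coordinate is 3/5.
[A_1A_2P] = ½·(5·(-7−(72/5)) + 0·(72/5−(-11)) + (-7)·(-11−(-7))) = ½·(-107 + 0 + 28) = -79/2, so the A_3-coordinate is 1.
Check: -3/5 + 3/5 + 1 = 1.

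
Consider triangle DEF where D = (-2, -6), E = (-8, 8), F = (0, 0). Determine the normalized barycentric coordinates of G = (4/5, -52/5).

(6/5, -2/5, 1/5)

Signed area of the reference triangle: [DEF] = ½·((-2)·(8−0) + (-8)·(0−(-6)) + 0·(-6−8)) = ½·(-16 − 48 + 0) = -32.
[GEF] = ½·((4/5)·(8−0) + (-8)·(0−(-52/5)) + 0·(-52/5−8)) = ½·(32/5 − 416/5 + 0) = -192/5, so the D-coordinate is (-192/5)/(-32) = 6/5.
[DGF] = ½·((-2)·(-52/5−0) + (4/5)·(0−(-6)) + 0·(-6−(-52/5))) = ½·(104/5 + 24/5 + 0) = 64/5, so the E-coordinate is -2/5.
[DEG] = ½·((-2)·(8−(-52/5)) + (-8)·(-52/5−(-6)) + (4/5)·(-6−8)) = ½·(-184/5 + 176/5 − 56/5) = -32/5, so the F-coordinate is 1/5.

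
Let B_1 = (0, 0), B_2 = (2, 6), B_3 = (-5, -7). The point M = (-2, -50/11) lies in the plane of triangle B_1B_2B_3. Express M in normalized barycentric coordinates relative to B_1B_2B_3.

(15/11, -6/11, 2/11)

Signed area of the reference triangle: [B_1B_2B_3] = ½·(0·(6−(-7)) + 2·(-7−0) + (-5)·(0−6)) = ½·(0 − 14 + 30) = 8.
[MB_2B_3] = ½·((-2)·(6−(-7)) + 2·(-7−(-50/11)) + (-5)·(-50/11−6)) = ½·(-26 − 54/11 + 580/11) = 120/11, so the B_1-coordinate is (120/11)/8 = 15/11.
[B_1MB_3] = ½·(0·(-50/11−(-7)) + (-2)·(-7−0) + (-5)·(0−(-50/11))) = ½·(0 + 14 − 250/11) = -48/11, so the B_2-coordinate is -6/11.
[B_1B_2M] = ½·(0·(6−(-50/11)) + 2·(-50/11−0) + (-2)·(0−6)) = ½·(0 − 100/11 + 12) = 16/11, so the B_3-coordinate is 2/11.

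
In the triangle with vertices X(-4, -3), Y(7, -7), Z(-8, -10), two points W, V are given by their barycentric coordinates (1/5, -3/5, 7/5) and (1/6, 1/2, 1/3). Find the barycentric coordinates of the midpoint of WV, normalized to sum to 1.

Since both coordinate triples sum to 1, the midpoint's barycentrics are the componentwise average.
(1/5+1/6)/2 = 11/60; similarly -1/20 and 13/15.

(11/60, -1/20, 13/15)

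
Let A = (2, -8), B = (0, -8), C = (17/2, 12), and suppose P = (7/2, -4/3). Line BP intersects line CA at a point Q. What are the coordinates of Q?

(21/4, 2)

Barycentric coordinates of P with respect to ABC: (1/3, 1/3, 1/3).
On side CA the B-coordinate is zero; dropping P's B-weight 1/3 and renormalizing the remaining 1/3 : 1/3 gives weights 1/2, 1/2 on C, A.
Q = (1/2)·(17/2, 12) + (1/2)·(2, -8) = (21/4, 2).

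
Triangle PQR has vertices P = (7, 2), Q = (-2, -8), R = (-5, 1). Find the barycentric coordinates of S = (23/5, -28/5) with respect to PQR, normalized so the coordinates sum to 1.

Signed area of the reference triangle: [PQR] = ½·(7·(-8−1) + (-2)·(1−2) + (-5)·(2−(-8))) = ½·(-63 + 2 − 50) = -111/2.
[SQR] = ½·((23/5)·(-8−1) + (-2)·(1−(-28/5)) + (-5)·(-28/5−(-8))) = ½·(-207/5 − 66/5 − 12) = -333/10, so the P-coordinate is (-333/10)/(-111/2) = 3/5.
[PSR] = ½·(7·(-28/5−1) + (23/5)·(1−2) + (-5)·(2−(-28/5))) = ½·(-231/5 − 23/5 − 38) = -222/5, so the Q-coordinate is 4/5.
[PQS] = ½·(7·(-8−(-28/5)) + (-2)·(-28/5−2) + (23/5)·(2−(-8))) = ½·(-84/5 + 76/5 + 46) = 111/5, so the R-coordinate is -2/5.
Check: 3/5 + 4/5 − 2/5 = 1.

(3/5, 4/5, -2/5)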